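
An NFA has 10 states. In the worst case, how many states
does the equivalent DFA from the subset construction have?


Subset construction: one DFA state per subset of NFA states.
2^10 = 1024

1024


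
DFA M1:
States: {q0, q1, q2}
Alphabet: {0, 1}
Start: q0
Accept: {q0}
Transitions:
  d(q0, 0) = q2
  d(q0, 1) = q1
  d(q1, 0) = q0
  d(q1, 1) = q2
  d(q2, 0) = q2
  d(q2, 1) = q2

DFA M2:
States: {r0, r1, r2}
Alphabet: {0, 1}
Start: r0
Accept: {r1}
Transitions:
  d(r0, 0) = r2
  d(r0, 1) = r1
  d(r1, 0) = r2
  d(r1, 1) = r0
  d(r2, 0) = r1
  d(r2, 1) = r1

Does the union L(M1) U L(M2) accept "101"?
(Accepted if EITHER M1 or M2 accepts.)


M1: final=q1 accepted=False
M2: final=r1 accepted=True

Yes, union accepts


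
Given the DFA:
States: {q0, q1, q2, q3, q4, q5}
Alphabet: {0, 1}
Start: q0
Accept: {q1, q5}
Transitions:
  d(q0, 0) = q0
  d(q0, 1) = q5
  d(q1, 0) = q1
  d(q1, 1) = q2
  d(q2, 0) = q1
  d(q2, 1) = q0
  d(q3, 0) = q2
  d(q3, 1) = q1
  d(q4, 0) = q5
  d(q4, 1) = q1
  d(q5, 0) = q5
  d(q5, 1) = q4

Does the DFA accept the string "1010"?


Trace: q0 -> q5 -> q5 -> q4 -> q5
Final state: q5
Accept states: {q1, q5}

Yes, accepted (final state q5 is an accept state)


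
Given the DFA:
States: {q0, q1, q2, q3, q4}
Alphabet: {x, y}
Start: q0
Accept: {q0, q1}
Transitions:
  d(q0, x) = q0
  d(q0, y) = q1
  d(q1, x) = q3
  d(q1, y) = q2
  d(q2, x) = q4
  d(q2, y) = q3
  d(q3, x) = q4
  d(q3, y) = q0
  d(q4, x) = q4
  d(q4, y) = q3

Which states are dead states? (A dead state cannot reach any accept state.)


Forward reachability from each state:
  q0 -> reaches accept state q0 (live)
  q1 -> reaches accept state q0 (live)
  q2 -> reaches accept state q0 (live)
  q3 -> reaches accept state q0 (live)
  q4 -> reaches accept state q0 (live)

None (all states can reach an accept state)


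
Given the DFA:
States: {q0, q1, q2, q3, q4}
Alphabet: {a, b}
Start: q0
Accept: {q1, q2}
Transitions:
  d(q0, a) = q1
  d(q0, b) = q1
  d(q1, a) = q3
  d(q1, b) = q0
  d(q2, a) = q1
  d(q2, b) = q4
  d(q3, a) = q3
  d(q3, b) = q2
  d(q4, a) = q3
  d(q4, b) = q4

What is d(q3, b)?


Looking up transition d(q3, b)

q2


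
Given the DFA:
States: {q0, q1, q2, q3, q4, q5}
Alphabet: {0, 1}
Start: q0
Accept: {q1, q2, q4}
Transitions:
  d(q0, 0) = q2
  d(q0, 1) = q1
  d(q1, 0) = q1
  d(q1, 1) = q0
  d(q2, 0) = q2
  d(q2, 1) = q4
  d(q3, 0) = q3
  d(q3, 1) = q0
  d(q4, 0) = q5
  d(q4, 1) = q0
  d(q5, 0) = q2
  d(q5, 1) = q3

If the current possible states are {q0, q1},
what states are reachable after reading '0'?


Apply transition on '0' from each current state:
  d(q0, 0) = q2
  d(q1, 0) = q1

{q1, q2}


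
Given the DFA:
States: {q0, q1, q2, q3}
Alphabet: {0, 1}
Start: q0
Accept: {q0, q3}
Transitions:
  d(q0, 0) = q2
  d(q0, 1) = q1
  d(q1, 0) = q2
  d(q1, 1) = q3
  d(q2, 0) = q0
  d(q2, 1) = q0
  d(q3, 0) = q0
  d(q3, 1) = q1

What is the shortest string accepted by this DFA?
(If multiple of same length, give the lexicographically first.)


BFS by string length (lex-first path to each state shown):
  len 0: q0<-""
Found accept state at length 0.

"" (empty string)


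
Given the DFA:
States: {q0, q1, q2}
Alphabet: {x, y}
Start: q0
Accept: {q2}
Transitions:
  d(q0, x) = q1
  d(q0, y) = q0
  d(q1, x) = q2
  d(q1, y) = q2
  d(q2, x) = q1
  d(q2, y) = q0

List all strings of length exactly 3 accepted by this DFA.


All strings of length 3: 8 total
Accepted: 2

"yxx", "yxy"


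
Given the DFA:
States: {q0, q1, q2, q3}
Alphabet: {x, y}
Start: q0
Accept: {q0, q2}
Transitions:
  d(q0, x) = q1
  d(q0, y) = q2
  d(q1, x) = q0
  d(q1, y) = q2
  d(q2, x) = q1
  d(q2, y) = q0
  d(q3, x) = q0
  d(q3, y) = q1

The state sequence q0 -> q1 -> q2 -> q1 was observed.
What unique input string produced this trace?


Trace back each transition to find the symbol:
  q0 --[x]--> q1
  q1 --[y]--> q2
  q2 --[x]--> q1

"xyx"


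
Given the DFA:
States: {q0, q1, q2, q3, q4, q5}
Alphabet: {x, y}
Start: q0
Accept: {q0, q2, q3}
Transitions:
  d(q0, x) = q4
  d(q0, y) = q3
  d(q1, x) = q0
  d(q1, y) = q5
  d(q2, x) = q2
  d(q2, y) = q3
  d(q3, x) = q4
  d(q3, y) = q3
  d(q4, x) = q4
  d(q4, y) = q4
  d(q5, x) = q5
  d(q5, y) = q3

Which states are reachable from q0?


BFS from q0:
  layer 0: {q0}
  layer 1: {q3, q4}

{q0, q3, q4}


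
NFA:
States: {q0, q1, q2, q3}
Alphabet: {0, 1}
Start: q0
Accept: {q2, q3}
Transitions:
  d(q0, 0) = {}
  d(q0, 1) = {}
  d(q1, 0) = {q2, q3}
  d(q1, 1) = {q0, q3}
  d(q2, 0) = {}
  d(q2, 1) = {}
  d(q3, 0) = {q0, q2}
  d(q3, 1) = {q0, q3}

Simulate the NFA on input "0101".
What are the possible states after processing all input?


Start: {q0}
  --0--> {}
  --1--> {}
  --0--> {}
  --1--> {}

{} (empty set, no valid transitions)


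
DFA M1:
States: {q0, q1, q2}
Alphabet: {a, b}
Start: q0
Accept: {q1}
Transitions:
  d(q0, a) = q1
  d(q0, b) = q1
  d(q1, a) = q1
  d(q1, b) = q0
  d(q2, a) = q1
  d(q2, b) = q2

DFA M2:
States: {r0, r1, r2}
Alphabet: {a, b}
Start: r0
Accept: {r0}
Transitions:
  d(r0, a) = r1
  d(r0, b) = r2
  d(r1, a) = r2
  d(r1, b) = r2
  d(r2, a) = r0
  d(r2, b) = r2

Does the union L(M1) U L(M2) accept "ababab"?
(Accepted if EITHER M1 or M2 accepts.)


M1: final=q0 accepted=False
M2: final=r2 accepted=False

No, union rejects (neither accepts)


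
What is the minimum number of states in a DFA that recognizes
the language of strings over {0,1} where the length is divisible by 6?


States track (length) mod 6.
Need 6 states: one per remainder 0..5; accept = remainder 0.

6


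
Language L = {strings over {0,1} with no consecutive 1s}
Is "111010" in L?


'11' occurs at index 0

No, "111010" is not in L


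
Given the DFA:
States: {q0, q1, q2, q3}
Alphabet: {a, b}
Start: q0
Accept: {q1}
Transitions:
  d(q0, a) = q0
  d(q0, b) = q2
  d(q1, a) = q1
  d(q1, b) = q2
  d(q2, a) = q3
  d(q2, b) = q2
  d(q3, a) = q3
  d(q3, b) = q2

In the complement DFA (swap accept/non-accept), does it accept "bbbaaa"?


Trace: q0 -> q2 -> q2 -> q2 -> q3 -> q3 -> q3
Final: q3
Original accept: {q1}
Complement: q3 is not in original accept

Yes, complement accepts (original rejects)


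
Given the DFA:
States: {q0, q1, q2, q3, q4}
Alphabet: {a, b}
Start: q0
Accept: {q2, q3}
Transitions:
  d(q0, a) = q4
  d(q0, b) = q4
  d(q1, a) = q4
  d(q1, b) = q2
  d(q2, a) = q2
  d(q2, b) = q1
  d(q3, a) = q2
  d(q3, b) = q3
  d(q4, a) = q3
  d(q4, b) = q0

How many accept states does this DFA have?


Accept states listed: {q2, q3}
Counting: q2(1) q3(2)

2


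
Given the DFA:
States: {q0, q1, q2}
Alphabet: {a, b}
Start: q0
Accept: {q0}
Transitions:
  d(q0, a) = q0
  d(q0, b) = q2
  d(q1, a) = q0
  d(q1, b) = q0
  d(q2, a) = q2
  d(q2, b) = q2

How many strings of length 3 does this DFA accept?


Enumerating all length-3 strings:
  "aaa" -> q0 [accept]
  "aab" -> q2 [reject]
  "aba" -> q2 [reject]
  "abb" -> q2 [reject]
  "baa" -> q2 [reject]
  "bab" -> q2 [reject]
  "bba" -> q2 [reject]
  "bbb" -> q2 [reject]

1 out of 8


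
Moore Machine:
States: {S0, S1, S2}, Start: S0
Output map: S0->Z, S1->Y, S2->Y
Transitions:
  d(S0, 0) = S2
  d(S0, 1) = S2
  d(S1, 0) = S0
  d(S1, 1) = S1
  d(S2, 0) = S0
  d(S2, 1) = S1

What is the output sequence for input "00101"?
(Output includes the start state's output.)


Start: S0 (output Z)
  --0--> S2 (output Y)
  --0--> S0 (output Z)
  --1--> S2 (output Y)
  --0--> S0 (output Z)
  --1--> S2 (output Y)

"ZYZYZY"


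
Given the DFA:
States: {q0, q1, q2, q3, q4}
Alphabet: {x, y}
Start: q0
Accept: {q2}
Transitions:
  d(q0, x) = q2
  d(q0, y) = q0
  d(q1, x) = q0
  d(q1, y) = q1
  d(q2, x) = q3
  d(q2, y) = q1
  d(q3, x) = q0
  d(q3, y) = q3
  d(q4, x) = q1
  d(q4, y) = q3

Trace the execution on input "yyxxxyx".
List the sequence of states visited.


Input: yyxxxyx
d(q0, y) = q0
d(q0, y) = q0
d(q0, x) = q2
d(q2, x) = q3
d(q3, x) = q0
d(q0, y) = q0
d(q0, x) = q2


q0 -> q0 -> q0 -> q2 -> q3 -> q0 -> q0 -> q2


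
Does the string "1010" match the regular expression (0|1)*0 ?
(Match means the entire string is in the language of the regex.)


|string| = 4; first = '1'; last = '0'

Yes, "1010" matches (0|1)*0


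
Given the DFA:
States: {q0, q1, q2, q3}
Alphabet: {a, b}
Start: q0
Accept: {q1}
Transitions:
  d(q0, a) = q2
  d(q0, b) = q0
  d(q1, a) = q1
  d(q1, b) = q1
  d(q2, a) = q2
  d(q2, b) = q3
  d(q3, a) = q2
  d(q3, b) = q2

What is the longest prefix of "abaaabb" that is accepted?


Run the DFA, marking each prefix where the state is accepting:
  "" -> q0 [reject]
  "a" -> q2 [reject]
  "ab" -> q3 [reject]
  "aba" -> q2 [reject]
  "abaa" -> q2 [reject]
  "abaaa" -> q2 [reject]
  "abaaab" -> q3 [reject]
  "abaaabb" -> q2 [reject]

No prefix is accepted


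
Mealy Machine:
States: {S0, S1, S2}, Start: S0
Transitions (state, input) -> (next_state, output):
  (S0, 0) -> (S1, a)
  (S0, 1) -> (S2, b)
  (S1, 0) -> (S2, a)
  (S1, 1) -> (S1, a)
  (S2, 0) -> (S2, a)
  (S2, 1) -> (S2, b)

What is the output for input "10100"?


Step-by-step:
  (S0, 1) -> (S2, b)
  (S2, 0) -> (S2, a)
  (S2, 1) -> (S2, b)
  (S2, 0) -> (S2, a)
  (S2, 0) -> (S2, a)

"babaa"


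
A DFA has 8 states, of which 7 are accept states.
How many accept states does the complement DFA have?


Complement swaps accept and non-accept states.
8 - 7 = 1

1


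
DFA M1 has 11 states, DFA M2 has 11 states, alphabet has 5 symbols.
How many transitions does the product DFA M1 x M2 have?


Product DFA has 11 * 11 = 121 states.
Each has 5 transitions: 121 * 5 = 605

605


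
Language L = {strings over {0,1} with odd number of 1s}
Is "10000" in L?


count('1') = 1; 1 mod 2 = 1

Yes, "10000" is in L


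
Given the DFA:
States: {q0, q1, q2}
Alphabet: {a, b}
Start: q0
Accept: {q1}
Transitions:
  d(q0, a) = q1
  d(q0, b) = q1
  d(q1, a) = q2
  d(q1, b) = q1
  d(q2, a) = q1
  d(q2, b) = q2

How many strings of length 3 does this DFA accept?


Enumerating all length-3 strings:
  "aaa" -> q1 [accept]
  "aab" -> q2 [reject]
  "aba" -> q2 [reject]
  "abb" -> q1 [accept]
  "baa" -> q1 [accept]
  "bab" -> q2 [reject]
  "bba" -> q2 [reject]
  "bbb" -> q1 [accept]

4 out of 8


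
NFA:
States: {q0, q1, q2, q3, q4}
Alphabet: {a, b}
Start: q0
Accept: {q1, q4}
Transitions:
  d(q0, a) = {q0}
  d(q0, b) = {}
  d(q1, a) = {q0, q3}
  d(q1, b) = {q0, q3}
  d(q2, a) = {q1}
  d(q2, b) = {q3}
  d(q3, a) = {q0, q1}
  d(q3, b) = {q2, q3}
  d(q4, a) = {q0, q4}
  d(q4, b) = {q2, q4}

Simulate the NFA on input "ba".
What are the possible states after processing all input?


Start: {q0}
  --b--> {}
  --a--> {}

{} (empty set, no valid transitions)


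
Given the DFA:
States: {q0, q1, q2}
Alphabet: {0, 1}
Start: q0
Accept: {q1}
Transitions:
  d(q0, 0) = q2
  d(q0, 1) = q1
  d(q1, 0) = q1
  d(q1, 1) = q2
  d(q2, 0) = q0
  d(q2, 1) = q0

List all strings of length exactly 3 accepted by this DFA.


All strings of length 3: 8 total
Accepted: 3

"001", "011", "100"


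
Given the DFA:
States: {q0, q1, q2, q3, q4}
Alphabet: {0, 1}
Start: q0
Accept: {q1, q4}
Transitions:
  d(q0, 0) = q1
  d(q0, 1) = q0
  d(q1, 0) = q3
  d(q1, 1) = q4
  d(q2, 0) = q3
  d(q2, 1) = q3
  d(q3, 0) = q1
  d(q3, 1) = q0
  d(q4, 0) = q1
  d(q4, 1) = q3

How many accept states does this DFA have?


Accept states listed: {q1, q4}
Counting: q1(1) q4(2)

2


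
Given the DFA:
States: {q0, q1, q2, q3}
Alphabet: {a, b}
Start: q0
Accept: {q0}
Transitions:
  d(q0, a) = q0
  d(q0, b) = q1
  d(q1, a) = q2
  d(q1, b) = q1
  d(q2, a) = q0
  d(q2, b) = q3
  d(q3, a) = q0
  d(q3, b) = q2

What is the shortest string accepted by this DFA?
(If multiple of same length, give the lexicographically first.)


BFS by string length (lex-first path to each state shown):
  len 0: q0<-""
Found accept state at length 0.

"" (empty string)


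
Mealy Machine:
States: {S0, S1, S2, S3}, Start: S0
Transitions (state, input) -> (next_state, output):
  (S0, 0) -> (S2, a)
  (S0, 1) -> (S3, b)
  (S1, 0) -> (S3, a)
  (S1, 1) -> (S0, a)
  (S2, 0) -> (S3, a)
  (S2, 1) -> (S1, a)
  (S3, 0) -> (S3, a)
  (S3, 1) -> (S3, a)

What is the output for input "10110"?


Step-by-step:
  (S0, 1) -> (S3, b)
  (S3, 0) -> (S3, a)
  (S3, 1) -> (S3, a)
  (S3, 1) -> (S3, a)
  (S3, 0) -> (S3, a)

"baaaa"


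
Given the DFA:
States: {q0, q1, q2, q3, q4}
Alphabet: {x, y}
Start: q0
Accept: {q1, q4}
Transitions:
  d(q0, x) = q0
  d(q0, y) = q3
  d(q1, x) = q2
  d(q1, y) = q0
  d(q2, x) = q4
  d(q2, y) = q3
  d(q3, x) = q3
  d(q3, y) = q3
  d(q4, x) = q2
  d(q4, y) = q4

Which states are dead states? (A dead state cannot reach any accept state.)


Forward reachability from each state:
  q0 -> reaches {q0, q3}, no accept state (dead)
  q1 -> reaches accept state q1 (live)
  q2 -> reaches accept state q4 (live)
  q3 -> reaches {q3}, no accept state (dead)
  q4 -> reaches accept state q4 (live)

{q0, q3}


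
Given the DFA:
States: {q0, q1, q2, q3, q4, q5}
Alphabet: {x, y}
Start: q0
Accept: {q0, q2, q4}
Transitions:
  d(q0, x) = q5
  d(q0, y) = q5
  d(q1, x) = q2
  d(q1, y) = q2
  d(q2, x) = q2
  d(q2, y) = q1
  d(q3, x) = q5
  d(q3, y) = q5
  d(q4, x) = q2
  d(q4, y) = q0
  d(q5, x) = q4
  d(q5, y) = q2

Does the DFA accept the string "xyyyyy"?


Trace: q0 -> q5 -> q2 -> q1 -> q2 -> q1 -> q2
Final state: q2
Accept states: {q0, q2, q4}

Yes, accepted (final state q2 is an accept state)


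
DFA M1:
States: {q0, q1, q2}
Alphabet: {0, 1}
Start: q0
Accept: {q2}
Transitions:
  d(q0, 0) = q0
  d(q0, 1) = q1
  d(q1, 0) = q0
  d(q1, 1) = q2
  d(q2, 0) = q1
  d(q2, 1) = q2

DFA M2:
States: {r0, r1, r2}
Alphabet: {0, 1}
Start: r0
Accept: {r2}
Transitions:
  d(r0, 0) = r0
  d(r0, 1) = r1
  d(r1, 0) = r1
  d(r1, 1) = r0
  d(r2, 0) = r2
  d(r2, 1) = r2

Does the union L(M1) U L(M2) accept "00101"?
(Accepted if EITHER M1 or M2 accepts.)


M1: final=q1 accepted=False
M2: final=r0 accepted=False

No, union rejects (neither accepts)


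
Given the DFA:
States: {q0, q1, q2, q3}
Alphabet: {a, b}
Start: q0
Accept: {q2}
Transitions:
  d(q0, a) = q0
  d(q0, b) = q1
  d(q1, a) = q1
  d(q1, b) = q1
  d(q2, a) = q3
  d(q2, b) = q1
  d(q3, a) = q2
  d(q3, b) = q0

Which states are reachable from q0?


BFS from q0:
  layer 0: {q0}
  layer 1: {q1}

{q0, q1}


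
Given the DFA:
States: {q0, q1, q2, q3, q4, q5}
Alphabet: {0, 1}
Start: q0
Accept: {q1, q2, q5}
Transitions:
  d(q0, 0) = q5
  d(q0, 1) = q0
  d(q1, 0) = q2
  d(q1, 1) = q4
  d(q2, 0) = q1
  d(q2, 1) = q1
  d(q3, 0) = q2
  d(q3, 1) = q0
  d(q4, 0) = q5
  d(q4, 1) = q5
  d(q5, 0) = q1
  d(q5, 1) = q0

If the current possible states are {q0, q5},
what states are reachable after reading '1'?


Apply transition on '1' from each current state:
  d(q0, 1) = q0
  d(q5, 1) = q0

{q0}


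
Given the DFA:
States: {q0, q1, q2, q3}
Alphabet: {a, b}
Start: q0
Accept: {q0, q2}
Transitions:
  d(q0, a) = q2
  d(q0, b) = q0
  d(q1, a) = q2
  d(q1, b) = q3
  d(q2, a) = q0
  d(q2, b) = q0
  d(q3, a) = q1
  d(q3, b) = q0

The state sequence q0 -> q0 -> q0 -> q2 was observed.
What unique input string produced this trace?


Trace back each transition to find the symbol:
  q0 --[b]--> q0
  q0 --[b]--> q0
  q0 --[a]--> q2

"bba"


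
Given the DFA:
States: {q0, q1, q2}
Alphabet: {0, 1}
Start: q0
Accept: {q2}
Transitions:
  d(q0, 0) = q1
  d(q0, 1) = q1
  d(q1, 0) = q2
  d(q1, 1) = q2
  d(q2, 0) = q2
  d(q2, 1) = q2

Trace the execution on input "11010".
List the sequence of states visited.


Input: 11010
d(q0, 1) = q1
d(q1, 1) = q2
d(q2, 0) = q2
d(q2, 1) = q2
d(q2, 0) = q2


q0 -> q1 -> q2 -> q2 -> q2 -> q2


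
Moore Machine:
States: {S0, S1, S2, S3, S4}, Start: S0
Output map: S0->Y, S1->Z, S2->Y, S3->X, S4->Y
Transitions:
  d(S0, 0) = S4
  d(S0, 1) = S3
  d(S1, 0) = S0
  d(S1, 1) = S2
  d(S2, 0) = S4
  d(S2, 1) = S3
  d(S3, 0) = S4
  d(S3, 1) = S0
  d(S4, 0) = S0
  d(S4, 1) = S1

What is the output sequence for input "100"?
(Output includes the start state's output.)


Start: S0 (output Y)
  --1--> S3 (output X)
  --0--> S4 (output Y)
  --0--> S0 (output Y)

"YXYY"


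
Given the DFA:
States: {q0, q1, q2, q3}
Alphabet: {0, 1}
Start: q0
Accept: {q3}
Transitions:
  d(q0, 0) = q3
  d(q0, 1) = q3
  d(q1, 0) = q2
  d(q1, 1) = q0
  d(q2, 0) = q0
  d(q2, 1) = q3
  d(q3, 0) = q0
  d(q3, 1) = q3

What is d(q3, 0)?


Looking up transition d(q3, 0)

q0


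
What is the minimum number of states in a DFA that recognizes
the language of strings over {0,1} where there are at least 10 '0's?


States: count = 0, 1, ..., 9, and a final '>= 10' state.
Total: 10 + 1 = 11. Accept = '>= 10' state.

11


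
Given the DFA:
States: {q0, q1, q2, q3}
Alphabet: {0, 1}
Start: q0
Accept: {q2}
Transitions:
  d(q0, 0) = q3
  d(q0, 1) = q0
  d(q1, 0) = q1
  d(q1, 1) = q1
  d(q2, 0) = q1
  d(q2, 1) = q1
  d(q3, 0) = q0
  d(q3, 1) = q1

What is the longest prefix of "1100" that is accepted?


Run the DFA, marking each prefix where the state is accepting:
  "" -> q0 [reject]
  "1" -> q0 [reject]
  "11" -> q0 [reject]
  "110" -> q3 [reject]
  "1100" -> q0 [reject]

No prefix is accepted


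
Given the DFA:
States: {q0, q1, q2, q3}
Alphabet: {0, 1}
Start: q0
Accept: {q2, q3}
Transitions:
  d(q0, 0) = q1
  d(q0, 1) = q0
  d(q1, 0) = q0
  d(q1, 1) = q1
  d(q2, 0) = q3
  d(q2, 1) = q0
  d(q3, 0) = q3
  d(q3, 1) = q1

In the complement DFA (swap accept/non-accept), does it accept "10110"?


Trace: q0 -> q0 -> q1 -> q1 -> q1 -> q0
Final: q0
Original accept: {q2, q3}
Complement: q0 is not in original accept

Yes, complement accepts (original rejects)


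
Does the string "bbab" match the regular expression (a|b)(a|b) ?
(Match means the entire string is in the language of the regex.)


|string| = 4; first = 'b'; last = 'b'

No, "bbab" does not match (a|b)(a|b)


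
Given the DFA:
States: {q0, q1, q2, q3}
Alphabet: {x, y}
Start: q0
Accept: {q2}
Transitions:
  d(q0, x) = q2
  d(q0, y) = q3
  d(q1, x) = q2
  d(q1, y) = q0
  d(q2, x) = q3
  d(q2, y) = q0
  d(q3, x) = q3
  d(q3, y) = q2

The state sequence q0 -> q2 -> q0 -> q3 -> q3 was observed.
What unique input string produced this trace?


Trace back each transition to find the symbol:
  q0 --[x]--> q2
  q2 --[y]--> q0
  q0 --[y]--> q3
  q3 --[x]--> q3

"xyyx"


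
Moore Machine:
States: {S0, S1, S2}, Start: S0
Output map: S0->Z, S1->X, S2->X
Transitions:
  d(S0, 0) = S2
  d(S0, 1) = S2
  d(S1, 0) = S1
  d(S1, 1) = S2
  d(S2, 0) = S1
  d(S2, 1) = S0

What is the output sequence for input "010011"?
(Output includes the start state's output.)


Start: S0 (output Z)
  --0--> S2 (output X)
  --1--> S0 (output Z)
  --0--> S2 (output X)
  --0--> S1 (output X)
  --1--> S2 (output X)
  --1--> S0 (output Z)

"ZXZXXXZ"


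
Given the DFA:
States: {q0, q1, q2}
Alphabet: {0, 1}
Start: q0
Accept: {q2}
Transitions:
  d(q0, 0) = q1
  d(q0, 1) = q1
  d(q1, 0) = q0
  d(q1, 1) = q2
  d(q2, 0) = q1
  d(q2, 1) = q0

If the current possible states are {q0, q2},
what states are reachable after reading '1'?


Apply transition on '1' from each current state:
  d(q0, 1) = q1
  d(q2, 1) = q0

{q0, q1}


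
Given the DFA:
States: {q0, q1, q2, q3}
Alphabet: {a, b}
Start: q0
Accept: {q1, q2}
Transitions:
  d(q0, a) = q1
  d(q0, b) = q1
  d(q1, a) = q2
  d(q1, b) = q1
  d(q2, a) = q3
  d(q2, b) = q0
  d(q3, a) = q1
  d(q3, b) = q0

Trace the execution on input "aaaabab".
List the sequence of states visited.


Input: aaaabab
d(q0, a) = q1
d(q1, a) = q2
d(q2, a) = q3
d(q3, a) = q1
d(q1, b) = q1
d(q1, a) = q2
d(q2, b) = q0


q0 -> q1 -> q2 -> q3 -> q1 -> q1 -> q2 -> q0


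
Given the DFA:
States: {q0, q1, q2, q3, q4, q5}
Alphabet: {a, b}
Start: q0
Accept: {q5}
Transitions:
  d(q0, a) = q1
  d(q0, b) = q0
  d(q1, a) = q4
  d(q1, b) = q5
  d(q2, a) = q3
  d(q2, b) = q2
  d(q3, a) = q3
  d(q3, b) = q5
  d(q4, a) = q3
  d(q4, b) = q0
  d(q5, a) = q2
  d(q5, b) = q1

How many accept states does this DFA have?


Accept states listed: {q5}
Counting: q5(1)

1


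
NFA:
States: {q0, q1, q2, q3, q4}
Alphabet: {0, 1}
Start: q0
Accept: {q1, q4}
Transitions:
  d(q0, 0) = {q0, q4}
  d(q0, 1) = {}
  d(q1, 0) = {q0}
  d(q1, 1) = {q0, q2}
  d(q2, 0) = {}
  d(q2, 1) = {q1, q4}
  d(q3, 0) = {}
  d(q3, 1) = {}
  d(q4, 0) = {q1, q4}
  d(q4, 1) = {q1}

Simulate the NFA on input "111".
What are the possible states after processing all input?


Start: {q0}
  --1--> {}
  --1--> {}
  --1--> {}

{} (empty set, no valid transitions)


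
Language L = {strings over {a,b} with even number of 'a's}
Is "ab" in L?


count('a') = 1; 1 mod 2 = 1

No, "ab" is not in L


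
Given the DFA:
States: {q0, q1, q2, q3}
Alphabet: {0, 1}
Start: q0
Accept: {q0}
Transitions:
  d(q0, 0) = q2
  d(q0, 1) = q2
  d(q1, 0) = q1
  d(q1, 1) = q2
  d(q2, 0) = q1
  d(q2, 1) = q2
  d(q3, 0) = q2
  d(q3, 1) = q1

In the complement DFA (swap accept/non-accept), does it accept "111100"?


Trace: q0 -> q2 -> q2 -> q2 -> q2 -> q1 -> q1
Final: q1
Original accept: {q0}
Complement: q1 is not in original accept

Yes, complement accepts (original rejects)


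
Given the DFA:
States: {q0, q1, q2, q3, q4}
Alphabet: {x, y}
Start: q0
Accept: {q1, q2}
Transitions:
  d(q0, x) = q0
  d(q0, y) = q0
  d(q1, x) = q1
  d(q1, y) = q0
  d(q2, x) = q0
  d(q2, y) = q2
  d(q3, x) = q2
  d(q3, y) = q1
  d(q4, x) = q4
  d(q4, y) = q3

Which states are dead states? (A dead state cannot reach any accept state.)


Forward reachability from each state:
  q0 -> reaches {q0}, no accept state (dead)
  q1 -> reaches accept state q1 (live)
  q2 -> reaches accept state q2 (live)
  q3 -> reaches accept state q1 (live)
  q4 -> reaches accept state q1 (live)

{q0}


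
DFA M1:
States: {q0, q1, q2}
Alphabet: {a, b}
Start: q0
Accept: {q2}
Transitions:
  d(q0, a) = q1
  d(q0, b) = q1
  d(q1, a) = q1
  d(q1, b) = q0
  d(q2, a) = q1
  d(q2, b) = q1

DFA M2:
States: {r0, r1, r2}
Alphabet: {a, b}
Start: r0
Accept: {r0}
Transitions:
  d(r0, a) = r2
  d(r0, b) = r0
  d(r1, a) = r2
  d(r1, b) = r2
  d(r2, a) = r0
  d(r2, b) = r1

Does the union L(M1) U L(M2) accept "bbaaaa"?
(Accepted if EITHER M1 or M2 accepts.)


M1: final=q1 accepted=False
M2: final=r0 accepted=True

Yes, union accepts


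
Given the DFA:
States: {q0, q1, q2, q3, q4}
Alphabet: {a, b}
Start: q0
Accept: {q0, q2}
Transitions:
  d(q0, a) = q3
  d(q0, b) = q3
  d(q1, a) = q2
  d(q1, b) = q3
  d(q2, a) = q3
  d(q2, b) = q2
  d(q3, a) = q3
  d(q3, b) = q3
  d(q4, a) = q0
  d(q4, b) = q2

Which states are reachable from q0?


BFS from q0:
  layer 0: {q0}
  layer 1: {q3}

{q0, q3}


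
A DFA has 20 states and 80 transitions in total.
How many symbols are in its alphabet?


Each state has exactly one transition per symbol.
|alphabet| = transitions / states = 80 / 20 = 4

4


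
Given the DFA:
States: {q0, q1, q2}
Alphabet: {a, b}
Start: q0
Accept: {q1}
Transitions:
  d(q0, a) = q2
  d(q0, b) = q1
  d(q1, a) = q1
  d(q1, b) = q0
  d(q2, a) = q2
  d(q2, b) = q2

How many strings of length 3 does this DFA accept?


Enumerating all length-3 strings:
  "aaa" -> q2 [reject]
  "aab" -> q2 [reject]
  "aba" -> q2 [reject]
  "abb" -> q2 [reject]
  "baa" -> q1 [accept]
  "bab" -> q0 [reject]
  "bba" -> q2 [reject]
  "bbb" -> q1 [accept]

2 out of 8


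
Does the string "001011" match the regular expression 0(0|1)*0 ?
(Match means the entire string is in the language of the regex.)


|string| = 6; first = '0'; last = '1'

No, "001011" does not match 0(0|1)*0


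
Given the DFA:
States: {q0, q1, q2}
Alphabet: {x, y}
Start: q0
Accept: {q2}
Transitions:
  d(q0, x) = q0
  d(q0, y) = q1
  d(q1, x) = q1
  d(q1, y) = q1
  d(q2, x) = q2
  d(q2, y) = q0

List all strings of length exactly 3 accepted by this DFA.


All strings of length 3: 8 total
Accepted: 0

None


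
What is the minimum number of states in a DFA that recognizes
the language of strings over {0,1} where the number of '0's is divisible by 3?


States track (count of '0') mod 3.
Need 3 states: one per remainder 0..2; accept = remainder 0.

3


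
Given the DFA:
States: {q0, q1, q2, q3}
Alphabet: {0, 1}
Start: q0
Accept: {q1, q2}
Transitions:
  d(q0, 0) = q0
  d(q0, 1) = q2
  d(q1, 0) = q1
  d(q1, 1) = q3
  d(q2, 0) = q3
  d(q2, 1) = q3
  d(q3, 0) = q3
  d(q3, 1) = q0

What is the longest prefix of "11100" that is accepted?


Run the DFA, marking each prefix where the state is accepting:
  "" -> q0 [reject]
  "1" -> q2 [accept]
  "11" -> q3 [reject]
  "111" -> q0 [reject]
  "1110" -> q0 [reject]
  "11100" -> q0 [reject]

"1"


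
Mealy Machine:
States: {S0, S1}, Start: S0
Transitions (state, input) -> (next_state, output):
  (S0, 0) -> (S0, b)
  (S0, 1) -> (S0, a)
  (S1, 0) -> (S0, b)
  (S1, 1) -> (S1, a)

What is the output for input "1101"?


Step-by-step:
  (S0, 1) -> (S0, a)
  (S0, 1) -> (S0, a)
  (S0, 0) -> (S0, b)
  (S0, 1) -> (S0, a)

"aaba"


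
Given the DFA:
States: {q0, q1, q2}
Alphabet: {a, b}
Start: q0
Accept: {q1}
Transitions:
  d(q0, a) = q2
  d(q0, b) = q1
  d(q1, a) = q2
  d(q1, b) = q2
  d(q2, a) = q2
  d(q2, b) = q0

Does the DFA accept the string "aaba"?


Trace: q0 -> q2 -> q2 -> q0 -> q2
Final state: q2
Accept states: {q1}

No, rejected (final state q2 is not an accept state)


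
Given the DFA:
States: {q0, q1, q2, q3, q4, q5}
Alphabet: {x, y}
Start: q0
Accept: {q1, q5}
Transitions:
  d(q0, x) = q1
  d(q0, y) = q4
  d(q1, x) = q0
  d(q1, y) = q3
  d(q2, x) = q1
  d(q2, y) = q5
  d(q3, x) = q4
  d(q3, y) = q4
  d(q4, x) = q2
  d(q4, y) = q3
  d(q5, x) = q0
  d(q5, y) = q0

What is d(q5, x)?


Looking up transition d(q5, x)

q0


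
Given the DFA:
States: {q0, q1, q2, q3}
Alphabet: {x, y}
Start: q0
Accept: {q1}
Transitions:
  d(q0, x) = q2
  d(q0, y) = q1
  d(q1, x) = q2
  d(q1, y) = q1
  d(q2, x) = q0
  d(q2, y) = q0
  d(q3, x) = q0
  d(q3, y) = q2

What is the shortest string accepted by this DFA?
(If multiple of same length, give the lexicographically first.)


BFS by string length (lex-first path to each state shown):
  len 0: q0<-""
  len 1: q1<-"y", q2<-"x"
Found accept state at length 1.

"y"


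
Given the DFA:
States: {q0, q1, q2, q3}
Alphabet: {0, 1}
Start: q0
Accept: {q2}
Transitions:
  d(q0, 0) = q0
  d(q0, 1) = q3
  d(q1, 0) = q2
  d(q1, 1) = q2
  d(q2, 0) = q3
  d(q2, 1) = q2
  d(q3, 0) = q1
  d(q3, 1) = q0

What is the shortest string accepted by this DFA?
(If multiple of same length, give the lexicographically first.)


BFS by string length (lex-first path to each state shown):
  len 0: q0<-""
  len 1: q0<-"0", q3<-"1"
  len 2: q0<-"00", q1<-"10", q3<-"01"
  len 3: q0<-"000", q1<-"010", q2<-"100", q3<-"001"
Found accept state at length 3.

"100"


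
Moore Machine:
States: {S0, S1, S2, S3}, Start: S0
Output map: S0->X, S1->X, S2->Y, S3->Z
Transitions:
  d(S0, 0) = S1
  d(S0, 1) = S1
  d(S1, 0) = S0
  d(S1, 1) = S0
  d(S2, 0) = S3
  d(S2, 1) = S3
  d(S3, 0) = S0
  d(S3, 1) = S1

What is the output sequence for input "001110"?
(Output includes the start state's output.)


Start: S0 (output X)
  --0--> S1 (output X)
  --0--> S0 (output X)
  --1--> S1 (output X)
  --1--> S0 (output X)
  --1--> S1 (output X)
  --0--> S0 (output X)

"XXXXXXX"


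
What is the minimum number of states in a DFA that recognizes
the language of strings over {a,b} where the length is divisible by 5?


States track (length) mod 5.
Need 5 states: one per remainder 0..4; accept = remainder 0.

5


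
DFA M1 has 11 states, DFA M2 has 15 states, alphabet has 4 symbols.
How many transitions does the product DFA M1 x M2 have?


Product DFA has 11 * 15 = 165 states.
Each has 4 transitions: 165 * 4 = 660

660


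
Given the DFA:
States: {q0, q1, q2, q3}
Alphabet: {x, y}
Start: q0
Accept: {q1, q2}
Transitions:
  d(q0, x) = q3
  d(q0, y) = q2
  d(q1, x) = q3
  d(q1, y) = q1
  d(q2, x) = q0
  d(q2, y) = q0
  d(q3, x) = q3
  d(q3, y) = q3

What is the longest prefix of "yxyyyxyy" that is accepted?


Run the DFA, marking each prefix where the state is accepting:
  "" -> q0 [reject]
  "y" -> q2 [accept]
  "yx" -> q0 [reject]
  "yxy" -> q2 [accept]
  "yxyy" -> q0 [reject]
  "yxyyy" -> q2 [accept]
  "yxyyyx" -> q0 [reject]
  "yxyyyxy" -> q2 [accept]
  "yxyyyxyy" -> q0 [reject]

"yxyyyxy"


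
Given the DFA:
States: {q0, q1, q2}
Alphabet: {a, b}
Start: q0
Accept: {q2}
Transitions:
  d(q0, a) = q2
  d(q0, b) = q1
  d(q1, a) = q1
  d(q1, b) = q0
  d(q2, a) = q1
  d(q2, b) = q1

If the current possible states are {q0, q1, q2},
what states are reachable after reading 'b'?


Apply transition on 'b' from each current state:
  d(q0, b) = q1
  d(q1, b) = q0
  d(q2, b) = q1

{q0, q1}


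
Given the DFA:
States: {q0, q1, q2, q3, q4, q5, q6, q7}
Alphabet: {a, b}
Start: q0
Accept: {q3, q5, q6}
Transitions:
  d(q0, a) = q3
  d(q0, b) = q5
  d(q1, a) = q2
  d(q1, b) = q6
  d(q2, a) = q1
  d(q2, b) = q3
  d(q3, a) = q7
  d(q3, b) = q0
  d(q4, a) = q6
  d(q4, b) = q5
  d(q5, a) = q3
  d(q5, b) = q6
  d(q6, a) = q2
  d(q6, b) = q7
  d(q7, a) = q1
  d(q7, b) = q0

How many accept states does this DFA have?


Accept states listed: {q3, q5, q6}
Counting: q3(1) q5(2) q6(3)

3


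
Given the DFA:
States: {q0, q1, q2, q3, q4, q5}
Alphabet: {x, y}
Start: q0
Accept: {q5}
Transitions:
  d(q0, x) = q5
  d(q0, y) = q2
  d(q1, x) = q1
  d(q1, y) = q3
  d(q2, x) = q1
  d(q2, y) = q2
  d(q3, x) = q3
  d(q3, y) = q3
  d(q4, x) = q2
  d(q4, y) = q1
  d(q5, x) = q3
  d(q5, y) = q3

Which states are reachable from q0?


BFS from q0:
  layer 0: {q0}
  layer 1: {q2, q5}
  layer 2: {q1, q3}

{q0, q1, q2, q3, q5}


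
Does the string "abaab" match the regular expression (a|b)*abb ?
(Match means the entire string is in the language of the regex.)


|string| = 5; first = 'a'; last = 'b'

No, "abaab" does not match (a|b)*abb


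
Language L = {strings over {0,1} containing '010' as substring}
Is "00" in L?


'010' does not occur

No, "00" is not in L


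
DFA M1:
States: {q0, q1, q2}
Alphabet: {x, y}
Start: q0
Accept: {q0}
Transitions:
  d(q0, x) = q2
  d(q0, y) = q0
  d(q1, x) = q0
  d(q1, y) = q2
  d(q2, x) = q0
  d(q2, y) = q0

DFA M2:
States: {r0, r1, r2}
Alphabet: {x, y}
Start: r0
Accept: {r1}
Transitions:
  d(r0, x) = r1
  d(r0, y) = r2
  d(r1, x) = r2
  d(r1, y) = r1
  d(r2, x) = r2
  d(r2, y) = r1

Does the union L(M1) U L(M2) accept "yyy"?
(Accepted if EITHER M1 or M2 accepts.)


M1: final=q0 accepted=True
M2: final=r1 accepted=True

Yes, union accepts


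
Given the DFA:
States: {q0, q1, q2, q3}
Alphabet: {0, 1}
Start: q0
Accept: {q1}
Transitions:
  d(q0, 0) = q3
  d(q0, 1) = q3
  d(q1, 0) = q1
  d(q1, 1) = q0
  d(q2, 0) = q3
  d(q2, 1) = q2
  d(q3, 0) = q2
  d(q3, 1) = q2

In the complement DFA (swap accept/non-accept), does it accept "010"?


Trace: q0 -> q3 -> q2 -> q3
Final: q3
Original accept: {q1}
Complement: q3 is not in original accept

Yes, complement accepts (original rejects)


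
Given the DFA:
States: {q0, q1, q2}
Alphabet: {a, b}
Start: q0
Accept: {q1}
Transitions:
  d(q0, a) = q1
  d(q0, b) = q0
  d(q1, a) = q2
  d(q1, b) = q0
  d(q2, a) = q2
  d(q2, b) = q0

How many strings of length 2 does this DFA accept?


Enumerating all length-2 strings:
  "aa" -> q2 [reject]
  "ab" -> q0 [reject]
  "ba" -> q1 [accept]
  "bb" -> q0 [reject]

1 out of 4


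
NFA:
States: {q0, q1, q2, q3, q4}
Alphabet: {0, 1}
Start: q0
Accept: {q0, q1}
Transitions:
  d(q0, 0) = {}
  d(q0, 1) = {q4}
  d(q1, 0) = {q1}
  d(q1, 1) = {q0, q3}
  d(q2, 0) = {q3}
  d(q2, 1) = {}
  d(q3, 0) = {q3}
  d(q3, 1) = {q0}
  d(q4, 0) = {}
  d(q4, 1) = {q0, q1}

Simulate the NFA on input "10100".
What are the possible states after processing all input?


Start: {q0}
  --1--> {q4}
  --0--> {}
  --1--> {}
  --0--> {}
  --0--> {}

{} (empty set, no valid transitions)


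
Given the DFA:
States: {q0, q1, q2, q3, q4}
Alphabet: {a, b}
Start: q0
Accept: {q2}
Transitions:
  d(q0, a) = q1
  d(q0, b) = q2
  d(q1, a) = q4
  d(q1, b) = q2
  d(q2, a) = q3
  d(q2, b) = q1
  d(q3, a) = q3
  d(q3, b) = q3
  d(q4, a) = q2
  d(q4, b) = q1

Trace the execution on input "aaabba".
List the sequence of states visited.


Input: aaabba
d(q0, a) = q1
d(q1, a) = q4
d(q4, a) = q2
d(q2, b) = q1
d(q1, b) = q2
d(q2, a) = q3


q0 -> q1 -> q4 -> q2 -> q1 -> q2 -> q3


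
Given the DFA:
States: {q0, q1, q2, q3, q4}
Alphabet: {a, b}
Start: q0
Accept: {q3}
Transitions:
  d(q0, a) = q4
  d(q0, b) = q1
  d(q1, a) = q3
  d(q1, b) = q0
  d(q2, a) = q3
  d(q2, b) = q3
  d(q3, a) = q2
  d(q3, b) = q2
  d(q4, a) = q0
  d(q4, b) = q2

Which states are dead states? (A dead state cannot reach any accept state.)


Forward reachability from each state:
  q0 -> reaches accept state q3 (live)
  q1 -> reaches accept state q3 (live)
  q2 -> reaches accept state q3 (live)
  q3 -> reaches accept state q3 (live)
  q4 -> reaches accept state q3 (live)

None (all states can reach an accept state)


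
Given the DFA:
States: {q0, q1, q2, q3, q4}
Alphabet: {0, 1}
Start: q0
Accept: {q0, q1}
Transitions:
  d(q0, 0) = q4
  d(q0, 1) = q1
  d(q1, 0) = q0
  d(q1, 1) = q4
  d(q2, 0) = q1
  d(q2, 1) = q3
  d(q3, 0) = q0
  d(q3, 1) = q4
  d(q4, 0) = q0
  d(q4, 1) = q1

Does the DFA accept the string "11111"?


Trace: q0 -> q1 -> q4 -> q1 -> q4 -> q1
Final state: q1
Accept states: {q0, q1}

Yes, accepted (final state q1 is an accept state)


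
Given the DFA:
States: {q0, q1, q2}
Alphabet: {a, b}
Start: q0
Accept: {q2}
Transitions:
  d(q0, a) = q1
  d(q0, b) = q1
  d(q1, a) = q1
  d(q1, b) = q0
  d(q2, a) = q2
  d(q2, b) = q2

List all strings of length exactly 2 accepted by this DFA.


All strings of length 2: 4 total
Accepted: 0

None


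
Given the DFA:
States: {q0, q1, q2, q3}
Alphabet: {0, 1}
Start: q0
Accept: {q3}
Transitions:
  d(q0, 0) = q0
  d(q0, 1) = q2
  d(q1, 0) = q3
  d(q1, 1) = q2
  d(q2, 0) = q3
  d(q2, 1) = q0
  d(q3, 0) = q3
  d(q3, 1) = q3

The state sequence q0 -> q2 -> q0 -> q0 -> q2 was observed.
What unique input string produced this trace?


Trace back each transition to find the symbol:
  q0 --[1]--> q2
  q2 --[1]--> q0
  q0 --[0]--> q0
  q0 --[1]--> q2

"1101"


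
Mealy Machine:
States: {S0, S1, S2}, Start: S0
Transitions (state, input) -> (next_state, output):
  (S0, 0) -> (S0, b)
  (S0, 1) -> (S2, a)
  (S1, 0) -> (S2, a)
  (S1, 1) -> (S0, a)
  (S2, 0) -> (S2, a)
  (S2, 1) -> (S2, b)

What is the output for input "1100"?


Step-by-step:
  (S0, 1) -> (S2, a)
  (S2, 1) -> (S2, b)
  (S2, 0) -> (S2, a)
  (S2, 0) -> (S2, a)

"abaa"


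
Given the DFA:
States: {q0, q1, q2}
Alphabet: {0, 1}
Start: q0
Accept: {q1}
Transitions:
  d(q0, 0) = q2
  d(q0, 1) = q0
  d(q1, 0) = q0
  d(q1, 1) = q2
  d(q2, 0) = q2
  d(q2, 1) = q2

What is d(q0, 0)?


Looking up transition d(q0, 0)

q2


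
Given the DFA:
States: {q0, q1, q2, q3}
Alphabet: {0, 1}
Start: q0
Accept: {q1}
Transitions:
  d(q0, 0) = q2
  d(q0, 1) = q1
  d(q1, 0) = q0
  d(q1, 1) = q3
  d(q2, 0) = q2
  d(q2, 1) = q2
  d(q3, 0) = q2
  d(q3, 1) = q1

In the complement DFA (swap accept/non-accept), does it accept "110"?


Trace: q0 -> q1 -> q3 -> q2
Final: q2
Original accept: {q1}
Complement: q2 is not in original accept

Yes, complement accepts (original rejects)


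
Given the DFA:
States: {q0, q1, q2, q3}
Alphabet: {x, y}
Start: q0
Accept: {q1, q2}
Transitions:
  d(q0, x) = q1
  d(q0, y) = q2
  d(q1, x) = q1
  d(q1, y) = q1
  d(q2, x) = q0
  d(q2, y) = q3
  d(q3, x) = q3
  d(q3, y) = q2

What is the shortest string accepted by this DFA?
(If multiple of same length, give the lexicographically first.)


BFS by string length (lex-first path to each state shown):
  len 0: q0<-""
  len 1: q1<-"x", q2<-"y"
Found accept state at length 1.

"x"


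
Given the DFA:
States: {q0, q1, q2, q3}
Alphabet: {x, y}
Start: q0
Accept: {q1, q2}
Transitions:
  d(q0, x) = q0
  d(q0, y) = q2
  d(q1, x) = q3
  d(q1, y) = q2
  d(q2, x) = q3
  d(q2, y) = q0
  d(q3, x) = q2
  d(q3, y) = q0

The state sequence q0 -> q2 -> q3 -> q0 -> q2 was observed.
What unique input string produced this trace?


Trace back each transition to find the symbol:
  q0 --[y]--> q2
  q2 --[x]--> q3
  q3 --[y]--> q0
  q0 --[y]--> q2

"yxyy"


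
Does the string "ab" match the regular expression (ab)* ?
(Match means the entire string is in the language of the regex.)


|string| = 2; first = 'a'; last = 'b'

Yes, "ab" matches (ab)*


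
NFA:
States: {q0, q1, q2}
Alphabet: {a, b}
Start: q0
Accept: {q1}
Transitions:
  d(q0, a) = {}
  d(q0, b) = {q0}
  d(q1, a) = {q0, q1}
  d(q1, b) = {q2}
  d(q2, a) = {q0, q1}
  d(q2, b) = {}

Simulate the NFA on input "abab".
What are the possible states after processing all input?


Start: {q0}
  --a--> {}
  --b--> {}
  --a--> {}
  --b--> {}

{} (empty set, no valid transitions)


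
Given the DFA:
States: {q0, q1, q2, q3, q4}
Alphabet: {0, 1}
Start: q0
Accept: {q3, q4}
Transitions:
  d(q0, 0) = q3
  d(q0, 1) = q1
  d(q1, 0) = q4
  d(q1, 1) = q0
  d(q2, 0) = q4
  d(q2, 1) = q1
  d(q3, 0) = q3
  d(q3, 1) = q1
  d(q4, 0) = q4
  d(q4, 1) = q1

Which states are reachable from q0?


BFS from q0:
  layer 0: {q0}
  layer 1: {q1, q3}
  layer 2: {q4}

{q0, q1, q3, q4}


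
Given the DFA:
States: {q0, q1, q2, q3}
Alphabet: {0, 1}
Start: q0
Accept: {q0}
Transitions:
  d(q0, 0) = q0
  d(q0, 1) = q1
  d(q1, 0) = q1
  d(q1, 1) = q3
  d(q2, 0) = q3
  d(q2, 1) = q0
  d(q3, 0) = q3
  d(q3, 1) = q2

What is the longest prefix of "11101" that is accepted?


Run the DFA, marking each prefix where the state is accepting:
  "" -> q0 [accept]
  "1" -> q1 [reject]
  "11" -> q3 [reject]
  "111" -> q2 [reject]
  "1110" -> q3 [reject]
  "11101" -> q2 [reject]

""


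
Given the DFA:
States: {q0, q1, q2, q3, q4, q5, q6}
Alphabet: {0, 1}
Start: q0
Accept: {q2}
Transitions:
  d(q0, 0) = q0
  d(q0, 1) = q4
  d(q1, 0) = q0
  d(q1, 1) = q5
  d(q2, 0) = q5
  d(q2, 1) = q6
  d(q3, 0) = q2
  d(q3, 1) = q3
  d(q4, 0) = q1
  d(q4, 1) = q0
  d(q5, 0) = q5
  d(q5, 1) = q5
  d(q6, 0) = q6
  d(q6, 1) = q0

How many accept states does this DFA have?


Accept states listed: {q2}
Counting: q2(1)

1


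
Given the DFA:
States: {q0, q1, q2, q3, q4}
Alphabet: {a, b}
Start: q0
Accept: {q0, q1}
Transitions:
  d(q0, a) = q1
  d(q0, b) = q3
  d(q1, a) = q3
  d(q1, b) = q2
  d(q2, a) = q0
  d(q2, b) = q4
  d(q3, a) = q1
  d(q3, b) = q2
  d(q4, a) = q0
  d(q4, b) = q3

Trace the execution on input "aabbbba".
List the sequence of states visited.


Input: aabbbba
d(q0, a) = q1
d(q1, a) = q3
d(q3, b) = q2
d(q2, b) = q4
d(q4, b) = q3
d(q3, b) = q2
d(q2, a) = q0


q0 -> q1 -> q3 -> q2 -> q4 -> q3 -> q2 -> q0


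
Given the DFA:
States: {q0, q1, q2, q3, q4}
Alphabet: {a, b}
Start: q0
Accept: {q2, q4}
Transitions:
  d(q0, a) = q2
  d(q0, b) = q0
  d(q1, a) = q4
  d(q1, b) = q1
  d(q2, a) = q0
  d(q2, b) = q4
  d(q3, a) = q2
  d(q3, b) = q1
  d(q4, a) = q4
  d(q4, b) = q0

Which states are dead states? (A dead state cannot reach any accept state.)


Forward reachability from each state:
  q0 -> reaches accept state q2 (live)
  q1 -> reaches accept state q2 (live)
  q2 -> reaches accept state q2 (live)
  q3 -> reaches accept state q2 (live)
  q4 -> reaches accept state q2 (live)

None (all states can reach an accept state)


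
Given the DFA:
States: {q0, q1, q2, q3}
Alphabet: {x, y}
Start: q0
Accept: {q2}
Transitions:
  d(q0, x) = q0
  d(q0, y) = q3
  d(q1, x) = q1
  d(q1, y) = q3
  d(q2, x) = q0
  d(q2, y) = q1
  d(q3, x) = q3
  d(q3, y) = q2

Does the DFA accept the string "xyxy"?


Trace: q0 -> q0 -> q3 -> q3 -> q2
Final state: q2
Accept states: {q2}

Yes, accepted (final state q2 is an accept state)


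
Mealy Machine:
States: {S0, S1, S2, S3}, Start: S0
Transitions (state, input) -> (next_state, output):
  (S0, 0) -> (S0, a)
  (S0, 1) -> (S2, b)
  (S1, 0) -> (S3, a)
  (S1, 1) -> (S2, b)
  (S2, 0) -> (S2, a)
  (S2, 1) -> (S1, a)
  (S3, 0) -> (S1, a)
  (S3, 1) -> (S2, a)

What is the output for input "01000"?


Step-by-step:
  (S0, 0) -> (S0, a)
  (S0, 1) -> (S2, b)
  (S2, 0) -> (S2, a)
  (S2, 0) -> (S2, a)
  (S2, 0) -> (S2, a)

"abaaa"


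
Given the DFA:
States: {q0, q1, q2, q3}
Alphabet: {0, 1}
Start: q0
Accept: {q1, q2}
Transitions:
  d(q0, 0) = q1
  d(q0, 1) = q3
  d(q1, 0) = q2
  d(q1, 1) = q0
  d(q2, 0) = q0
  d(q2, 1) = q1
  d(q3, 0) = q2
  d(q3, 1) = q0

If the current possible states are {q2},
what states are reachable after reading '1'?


Apply transition on '1' from each current state:
  d(q2, 1) = q1

{q1}
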